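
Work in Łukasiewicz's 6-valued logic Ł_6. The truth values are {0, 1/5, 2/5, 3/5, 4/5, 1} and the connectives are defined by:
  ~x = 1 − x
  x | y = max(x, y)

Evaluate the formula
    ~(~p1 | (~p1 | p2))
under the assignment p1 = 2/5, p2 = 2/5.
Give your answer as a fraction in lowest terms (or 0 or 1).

~p1 = ~2/5 = 3/5
~p1 = ~2/5 = 3/5
~p1 | p2 = 3/5 | 2/5 = 3/5
~p1 | (~p1 | p2) = 3/5 | 3/5 = 3/5
~(~p1 | (~p1 | p2)) = ~3/5 = 2/5

2/5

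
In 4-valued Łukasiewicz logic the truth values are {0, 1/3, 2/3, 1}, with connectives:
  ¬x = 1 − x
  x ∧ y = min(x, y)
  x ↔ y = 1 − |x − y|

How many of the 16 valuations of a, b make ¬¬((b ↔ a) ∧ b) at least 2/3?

5

a = 0, b = 0 ↦ 0  <
a = 0, b = 1/3 ↦ 1/3  <
a = 0, b = 2/3 ↦ 1/3  <
a = 0, b = 1 ↦ 0  <
a = 1/3, b = 0 ↦ 0  <
a = 1/3, b = 1/3 ↦ 1/3  <
a = 1/3, b = 2/3 ↦ 2/3  ≥
a = 1/3, b = 1 ↦ 1/3  <
a = 2/3, b = 0 ↦ 0  <
a = 2/3, b = 1/3 ↦ 1/3  <
a = 2/3, b = 2/3 ↦ 2/3  ≥
a = 2/3, b = 1 ↦ 2/3  ≥
a = 1, b = 0 ↦ 0  <
a = 1, b = 1/3 ↦ 1/3  <
a = 1, b = 2/3 ↦ 2/3  ≥
a = 1, b = 1 ↦ 1  ≥
So 5 of the 16 assignments meet the threshold.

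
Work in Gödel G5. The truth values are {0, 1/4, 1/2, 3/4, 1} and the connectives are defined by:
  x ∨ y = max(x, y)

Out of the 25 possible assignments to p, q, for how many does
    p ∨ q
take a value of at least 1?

value 1: 9 assignments (counts)
value 3/4: 7 assignments
value 1/2: 5 assignments
value 1/4: 3 assignments
value 0: 1 assignment
So 9 of the 25 assignments meet the threshold.

9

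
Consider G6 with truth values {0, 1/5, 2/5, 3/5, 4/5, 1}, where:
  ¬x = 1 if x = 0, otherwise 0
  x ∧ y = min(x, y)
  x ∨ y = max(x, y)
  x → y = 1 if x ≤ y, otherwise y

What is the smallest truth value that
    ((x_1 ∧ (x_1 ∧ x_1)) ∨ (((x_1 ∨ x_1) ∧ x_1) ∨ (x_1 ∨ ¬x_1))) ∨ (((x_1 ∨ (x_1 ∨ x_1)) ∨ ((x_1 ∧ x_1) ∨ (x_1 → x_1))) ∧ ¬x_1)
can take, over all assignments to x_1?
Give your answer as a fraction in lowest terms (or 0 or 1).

Take x_1 = 1/5:
x_1 ∧ x_1 = 1/5 ∧ 1/5 = 1/5
x_1 ∧ (x_1 ∧ x_1) = 1/5 ∧ 1/5 = 1/5
x_1 ∨ x_1 = 1/5 ∨ 1/5 = 1/5
(x_1 ∨ x_1) ∧ x_1 = 1/5 ∧ 1/5 = 1/5
¬x_1 = ¬1/5 = 0
x_1 ∨ ¬x_1 = 1/5 ∨ 0 = 1/5
((x_1 ∨ x_1) ∧ x_1) ∨ (x_1 ∨ ¬x_1) = 1/5 ∨ 1/5 = 1/5
(x_1 ∧ (x_1 ∧ x_1)) ∨ (((x_1 ∨ x_1) ∧ x_1) ∨ (x_1 ∨ ¬x_1)) = 1/5 ∨ 1/5 = 1/5
x_1 ∨ x_1 = 1/5 ∨ 1/5 = 1/5
x_1 ∨ (x_1 ∨ x_1) = 1/5 ∨ 1/5 = 1/5
x_1 ∧ x_1 = 1/5 ∧ 1/5 = 1/5
x_1 → x_1 = 1/5 → 1/5 = 1
(x_1 ∧ x_1) ∨ (x_1 → x_1) = 1/5 ∨ 1 = 1
(x_1 ∨ (x_1 ∨ x_1)) ∨ ((x_1 ∧ x_1) ∨ (x_1 → x_1)) = 1/5 ∨ 1 = 1
¬x_1 = ¬1/5 = 0
((x_1 ∨ (x_1 ∨ x_1)) ∨ ((x_1 ∧ x_1) ∨ (x_1 → x_1))) ∧ ¬x_1 = 1 ∧ 0 = 0
((x_1 ∧ (x_1 ∧ x_1)) ∨ (((x_1 ∨ x_1) ∧ x_1) ∨ (x_1 ∨ ¬x_1))) ∨ (((x_1 ∨ (x_1 ∨ x_1)) ∨ ((x_1 ∧ x_1) ∨ (x_1 → x_1))) ∧ ¬x_1) = 1/5 ∨ 0 = 1/5
No assignment yields a value below 1/5, so this is the minimum.

1/5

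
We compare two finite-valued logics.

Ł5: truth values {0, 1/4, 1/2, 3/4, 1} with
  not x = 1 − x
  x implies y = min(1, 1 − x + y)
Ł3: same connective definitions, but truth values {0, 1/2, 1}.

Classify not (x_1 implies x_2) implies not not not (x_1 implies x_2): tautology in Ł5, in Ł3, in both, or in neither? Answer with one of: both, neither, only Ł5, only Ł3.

both

In Ł5: every assignment gives 1 — tautology.
In Ł3: every assignment gives 1 — tautology.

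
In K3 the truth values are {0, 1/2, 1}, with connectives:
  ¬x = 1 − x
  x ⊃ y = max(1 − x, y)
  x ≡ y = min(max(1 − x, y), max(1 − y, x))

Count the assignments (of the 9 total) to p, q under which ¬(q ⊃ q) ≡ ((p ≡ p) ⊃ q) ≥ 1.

2

p = 0, q = 0 ↦ 1  ≥
p = 0, q = 1/2 ↦ 1/2  <
p = 0, q = 1 ↦ 0  <
p = 1/2, q = 0 ↦ 1/2  <
p = 1/2, q = 1/2 ↦ 1/2  <
p = 1/2, q = 1 ↦ 0  <
p = 1, q = 0 ↦ 1  ≥
p = 1, q = 1/2 ↦ 1/2  <
p = 1, q = 1 ↦ 0  <
So 2 of the 9 assignments meet the threshold.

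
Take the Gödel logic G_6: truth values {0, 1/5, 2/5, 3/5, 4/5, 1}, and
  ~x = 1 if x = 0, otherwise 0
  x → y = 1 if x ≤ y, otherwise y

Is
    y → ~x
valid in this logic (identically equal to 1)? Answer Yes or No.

No

Counterexample: take x = 1/5, y = 1/5.
~x = ~1/5 = 0
y → ~x = 1/5 → 0 = 0
This gives 0 ≠ 1.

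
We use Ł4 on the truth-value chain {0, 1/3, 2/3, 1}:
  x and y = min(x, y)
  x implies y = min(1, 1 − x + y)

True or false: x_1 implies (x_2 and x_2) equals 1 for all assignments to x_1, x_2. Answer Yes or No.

No

Counterexample: take x_1 = 1/3, x_2 = 0.
x_2 and x_2 = 0 and 0 = 0
x_1 implies (x_2 and x_2) = 1/3 implies 0 = 2/3
This gives 2/3 ≠ 1.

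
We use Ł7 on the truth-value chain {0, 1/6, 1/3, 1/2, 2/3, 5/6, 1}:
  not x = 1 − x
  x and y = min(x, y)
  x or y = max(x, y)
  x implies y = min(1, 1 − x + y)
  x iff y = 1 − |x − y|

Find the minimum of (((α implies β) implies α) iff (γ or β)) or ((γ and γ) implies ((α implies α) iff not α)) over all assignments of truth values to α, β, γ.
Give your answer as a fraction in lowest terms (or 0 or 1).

Take α = 1/2, β = 1/2, γ = 1:
α implies β = 1/2 implies 1/2 = 1
(α implies β) implies α = 1 implies 1/2 = 1/2
γ or β = 1 or 1/2 = 1
((α implies β) implies α) iff (γ or β) = 1/2 iff 1 = 1/2
γ and γ = 1 and 1 = 1
α implies α = 1/2 implies 1/2 = 1
not α = not 1/2 = 1/2
(α implies α) iff not α = 1 iff 1/2 = 1/2
(γ and γ) implies ((α implies α) iff not α) = 1 implies 1/2 = 1/2
(((α implies β) implies α) iff (γ or β)) or ((γ and γ) implies ((α implies α) iff not α)) = 1/2 or 1/2 = 1/2
No assignment yields a value below 1/2, so this is the minimum.

1/2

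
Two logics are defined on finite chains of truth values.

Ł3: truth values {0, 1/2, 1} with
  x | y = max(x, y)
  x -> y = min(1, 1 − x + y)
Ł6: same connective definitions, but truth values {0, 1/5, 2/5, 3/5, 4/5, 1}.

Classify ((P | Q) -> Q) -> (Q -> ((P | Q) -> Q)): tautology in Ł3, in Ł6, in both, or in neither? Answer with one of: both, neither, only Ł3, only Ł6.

both

In Ł3: every assignment gives 1 — tautology.
In Ł6: every assignment gives 1 — tautology.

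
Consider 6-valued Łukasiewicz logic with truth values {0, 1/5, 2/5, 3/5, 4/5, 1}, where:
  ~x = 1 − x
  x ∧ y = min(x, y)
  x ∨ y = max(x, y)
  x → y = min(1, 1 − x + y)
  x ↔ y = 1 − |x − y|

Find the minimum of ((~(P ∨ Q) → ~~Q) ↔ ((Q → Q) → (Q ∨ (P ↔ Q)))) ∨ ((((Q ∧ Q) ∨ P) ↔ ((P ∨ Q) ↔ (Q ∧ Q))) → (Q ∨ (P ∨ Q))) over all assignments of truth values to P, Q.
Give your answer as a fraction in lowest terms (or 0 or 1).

Take P = 1/5, Q = 0:
P ∨ Q = 1/5 ∨ 0 = 1/5
~(P ∨ Q) = ~1/5 = 4/5
~Q = ~0 = 1
~~Q = ~1 = 0
~(P ∨ Q) → ~~Q = 4/5 → 0 = 1/5
Q → Q = 0 → 0 = 1
P ↔ Q = 1/5 ↔ 0 = 4/5
Q ∨ (P ↔ Q) = 0 ∨ 4/5 = 4/5
(Q → Q) → (Q ∨ (P ↔ Q)) = 1 → 4/5 = 4/5
(~(P ∨ Q) → ~~Q) ↔ ((Q → Q) → (Q ∨ (P ↔ Q))) = 1/5 ↔ 4/5 = 2/5
Q ∧ Q = 0 ∧ 0 = 0
(Q ∧ Q) ∨ P = 0 ∨ 1/5 = 1/5
P ∨ Q = 1/5 ∨ 0 = 1/5
Q ∧ Q = 0 ∧ 0 = 0
(P ∨ Q) ↔ (Q ∧ Q) = 1/5 ↔ 0 = 4/5
((Q ∧ Q) ∨ P) ↔ ((P ∨ Q) ↔ (Q ∧ Q)) = 1/5 ↔ 4/5 = 2/5
P ∨ Q = 1/5 ∨ 0 = 1/5
Q ∨ (P ∨ Q) = 0 ∨ 1/5 = 1/5
(((Q ∧ Q) ∨ P) ↔ ((P ∨ Q) ↔ (Q ∧ Q))) → (Q ∨ (P ∨ Q)) = 2/5 → 1/5 = 4/5
((~(P ∨ Q) → ~~Q) ↔ ((Q → Q) → (Q ∨ (P ↔ Q)))) ∨ ((((Q ∧ Q) ∨ P) ↔ ((P ∨ Q) ↔ (Q ∧ Q))) → (Q ∨ (P ∨ Q))) = 2/5 ∨ 4/5 = 4/5
No assignment yields a value below 4/5, so this is the minimum.

4/5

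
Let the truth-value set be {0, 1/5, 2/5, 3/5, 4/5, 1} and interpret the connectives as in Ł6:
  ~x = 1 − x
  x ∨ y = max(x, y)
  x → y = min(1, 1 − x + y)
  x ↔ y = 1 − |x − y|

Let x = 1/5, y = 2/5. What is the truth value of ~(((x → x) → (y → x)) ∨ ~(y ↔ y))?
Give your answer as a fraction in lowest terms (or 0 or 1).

x → x = 1/5 → 1/5 = 1
y → x = 2/5 → 1/5 = 4/5
(x → x) → (y → x) = 1 → 4/5 = 4/5
y ↔ y = 2/5 ↔ 2/5 = 1
~(y ↔ y) = ~1 = 0
((x → x) → (y → x)) ∨ ~(y ↔ y) = 4/5 ∨ 0 = 4/5
~(((x → x) → (y → x)) ∨ ~(y ↔ y)) = ~4/5 = 1/5

1/5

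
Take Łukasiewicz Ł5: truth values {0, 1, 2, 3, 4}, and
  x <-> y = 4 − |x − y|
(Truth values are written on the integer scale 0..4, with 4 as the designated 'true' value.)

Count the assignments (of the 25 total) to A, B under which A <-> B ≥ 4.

value 4: 5 assignments (counts)
value 3: 8 assignments
value 2: 6 assignments
value 1: 4 assignments
value 0: 2 assignments
So 5 of the 25 assignments meet the threshold.

5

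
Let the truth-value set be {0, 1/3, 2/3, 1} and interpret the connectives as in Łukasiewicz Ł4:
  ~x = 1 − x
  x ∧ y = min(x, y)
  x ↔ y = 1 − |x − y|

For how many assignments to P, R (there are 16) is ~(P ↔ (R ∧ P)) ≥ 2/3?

P = 0, R = 0 ↦ 0  <
P = 0, R = 1/3 ↦ 0  <
P = 0, R = 2/3 ↦ 0  <
P = 0, R = 1 ↦ 0  <
P = 1/3, R = 0 ↦ 1/3  <
P = 1/3, R = 1/3 ↦ 0  <
P = 1/3, R = 2/3 ↦ 0  <
P = 1/3, R = 1 ↦ 0  <
P = 2/3, R = 0 ↦ 2/3  ≥
P = 2/3, R = 1/3 ↦ 1/3  <
P = 2/3, R = 2/3 ↦ 0  <
P = 2/3, R = 1 ↦ 0  <
P = 1, R = 0 ↦ 1  ≥
P = 1, R = 1/3 ↦ 2/3  ≥
P = 1, R = 2/3 ↦ 1/3  <
P = 1, R = 1 ↦ 0  <
So 3 of the 16 assignments meet the threshold.

3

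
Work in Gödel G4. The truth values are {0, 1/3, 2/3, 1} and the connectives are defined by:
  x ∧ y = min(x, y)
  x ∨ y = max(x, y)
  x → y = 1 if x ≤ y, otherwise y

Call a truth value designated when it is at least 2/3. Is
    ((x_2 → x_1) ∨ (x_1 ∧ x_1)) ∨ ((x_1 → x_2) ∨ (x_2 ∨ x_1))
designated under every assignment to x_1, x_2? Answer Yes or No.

x_1 = 0, x_2 = 0 ↦ 1
x_1 = 0, x_2 = 1/3 ↦ 1
x_1 = 0, x_2 = 2/3 ↦ 1
x_1 = 0, x_2 = 1 ↦ 1
x_1 = 1/3, x_2 = 0 ↦ 1
x_1 = 1/3, x_2 = 1/3 ↦ 1
x_1 = 1/3, x_2 = 2/3 ↦ 1
x_1 = 1/3, x_2 = 1 ↦ 1
x_1 = 2/3, x_2 = 0 ↦ 1
x_1 = 2/3, x_2 = 1/3 ↦ 1
x_1 = 2/3, x_2 = 2/3 ↦ 1
x_1 = 2/3, x_2 = 1 ↦ 1
x_1 = 1, x_2 = 0 ↦ 1
x_1 = 1, x_2 = 1/3 ↦ 1
x_1 = 1, x_2 = 2/3 ↦ 1
x_1 = 1, x_2 = 1 ↦ 1
Every assignment gives a value ≥ 2/3.

Yes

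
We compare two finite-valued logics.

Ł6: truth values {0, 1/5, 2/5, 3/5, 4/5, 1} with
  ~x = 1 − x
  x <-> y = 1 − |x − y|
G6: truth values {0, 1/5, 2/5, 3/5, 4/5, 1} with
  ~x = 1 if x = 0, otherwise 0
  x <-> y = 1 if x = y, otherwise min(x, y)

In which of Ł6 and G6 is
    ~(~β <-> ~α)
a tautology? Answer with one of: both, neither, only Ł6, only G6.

In Ł6: at α = 0, β = 0 the value is 0 — not a tautology.
In G6: at α = 0, β = 0 the value is 0 — not a tautology.

neither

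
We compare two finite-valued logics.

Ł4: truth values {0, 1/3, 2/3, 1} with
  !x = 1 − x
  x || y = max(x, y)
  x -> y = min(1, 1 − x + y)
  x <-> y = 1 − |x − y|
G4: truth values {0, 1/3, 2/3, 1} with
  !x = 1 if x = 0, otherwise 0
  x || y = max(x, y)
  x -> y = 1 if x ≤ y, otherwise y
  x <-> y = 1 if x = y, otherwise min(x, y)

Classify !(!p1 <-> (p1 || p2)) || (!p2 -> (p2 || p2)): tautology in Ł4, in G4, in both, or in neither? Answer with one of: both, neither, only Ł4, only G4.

only G4

In Ł4: at p1 = 0, p2 = 1/3 the value is 2/3 — not a tautology.
In G4: every assignment gives 1 — tautology.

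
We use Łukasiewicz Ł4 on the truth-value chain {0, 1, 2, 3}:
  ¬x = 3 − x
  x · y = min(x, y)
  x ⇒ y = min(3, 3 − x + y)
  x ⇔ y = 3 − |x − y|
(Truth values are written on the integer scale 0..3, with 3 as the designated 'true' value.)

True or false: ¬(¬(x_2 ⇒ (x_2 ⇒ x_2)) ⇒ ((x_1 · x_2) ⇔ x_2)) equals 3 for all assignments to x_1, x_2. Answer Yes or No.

No

Counterexample: take x_1 = 0, x_2 = 0.
x_2 ⇒ x_2 = 0 ⇒ 0 = 3
x_2 ⇒ (x_2 ⇒ x_2) = 0 ⇒ 3 = 3
¬(x_2 ⇒ (x_2 ⇒ x_2)) = ¬3 = 0
x_1 · x_2 = 0 · 0 = 0
(x_1 · x_2) ⇔ x_2 = 0 ⇔ 0 = 3
¬(x_2 ⇒ (x_2 ⇒ x_2)) ⇒ ((x_1 · x_2) ⇔ x_2) = 0 ⇒ 3 = 3
¬(¬(x_2 ⇒ (x_2 ⇒ x_2)) ⇒ ((x_1 · x_2) ⇔ x_2)) = ¬3 = 0
This gives 0 ≠ 3.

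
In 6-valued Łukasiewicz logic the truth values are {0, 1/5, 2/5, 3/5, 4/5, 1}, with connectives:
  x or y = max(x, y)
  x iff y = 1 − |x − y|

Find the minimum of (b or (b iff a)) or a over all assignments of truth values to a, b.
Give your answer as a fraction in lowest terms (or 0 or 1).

Take a = 0, b = 2/5:
b iff a = 2/5 iff 0 = 3/5
b or (b iff a) = 2/5 or 3/5 = 3/5
(b or (b iff a)) or a = 3/5 or 0 = 3/5
No assignment yields a value below 3/5, so this is the minimum.

3/5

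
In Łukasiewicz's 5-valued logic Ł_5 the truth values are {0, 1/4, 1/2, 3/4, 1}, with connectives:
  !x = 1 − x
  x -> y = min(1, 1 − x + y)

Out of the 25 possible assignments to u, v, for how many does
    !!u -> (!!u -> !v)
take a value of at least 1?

19

value 1: 19 assignments (counts)
value 3/4: 2 assignments
value 1/2: 2 assignments
value 1/4: 1 assignment
value 0: 1 assignment
So 19 of the 25 assignments meet the threshold.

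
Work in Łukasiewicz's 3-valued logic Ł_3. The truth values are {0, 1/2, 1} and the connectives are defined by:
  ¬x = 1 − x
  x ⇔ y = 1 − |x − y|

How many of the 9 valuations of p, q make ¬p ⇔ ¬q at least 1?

3

p = 0, q = 0 ↦ 1  ≥
p = 0, q = 1/2 ↦ 1/2  <
p = 0, q = 1 ↦ 0  <
p = 1/2, q = 0 ↦ 1/2  <
p = 1/2, q = 1/2 ↦ 1  ≥
p = 1/2, q = 1 ↦ 1/2  <
p = 1, q = 0 ↦ 0  <
p = 1, q = 1/2 ↦ 1/2  <
p = 1, q = 1 ↦ 1  ≥
So 3 of the 9 assignments meet the threshold.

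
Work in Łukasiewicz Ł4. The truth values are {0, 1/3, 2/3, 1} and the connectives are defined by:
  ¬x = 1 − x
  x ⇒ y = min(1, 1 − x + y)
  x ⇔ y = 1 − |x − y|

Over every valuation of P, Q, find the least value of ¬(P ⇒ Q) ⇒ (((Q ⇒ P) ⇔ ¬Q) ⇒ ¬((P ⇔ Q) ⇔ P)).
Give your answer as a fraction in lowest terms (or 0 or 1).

Take P = 2/3, Q = 0:
P ⇒ Q = 2/3 ⇒ 0 = 1/3
¬(P ⇒ Q) = ¬1/3 = 2/3
Q ⇒ P = 0 ⇒ 2/3 = 1
¬Q = ¬0 = 1
(Q ⇒ P) ⇔ ¬Q = 1 ⇔ 1 = 1
P ⇔ Q = 2/3 ⇔ 0 = 1/3
(P ⇔ Q) ⇔ P = 1/3 ⇔ 2/3 = 2/3
¬((P ⇔ Q) ⇔ P) = ¬2/3 = 1/3
((Q ⇒ P) ⇔ ¬Q) ⇒ ¬((P ⇔ Q) ⇔ P) = 1 ⇒ 1/3 = 1/3
¬(P ⇒ Q) ⇒ (((Q ⇒ P) ⇔ ¬Q) ⇒ ¬((P ⇔ Q) ⇔ P)) = 2/3 ⇒ 1/3 = 2/3
No assignment yields a value below 2/3, so this is the minimum.

2/3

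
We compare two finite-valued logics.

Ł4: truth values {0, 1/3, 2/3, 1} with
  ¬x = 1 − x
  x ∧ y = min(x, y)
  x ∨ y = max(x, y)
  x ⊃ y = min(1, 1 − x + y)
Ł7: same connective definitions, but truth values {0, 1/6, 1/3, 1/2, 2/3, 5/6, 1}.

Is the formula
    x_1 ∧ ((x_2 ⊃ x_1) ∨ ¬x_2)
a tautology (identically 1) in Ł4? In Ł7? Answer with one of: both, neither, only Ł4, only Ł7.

neither

In Ł4: at x_1 = 0, x_2 = 0 the value is 0 — not a tautology.
In Ł7: at x_1 = 0, x_2 = 0 the value is 0 — not a tautology.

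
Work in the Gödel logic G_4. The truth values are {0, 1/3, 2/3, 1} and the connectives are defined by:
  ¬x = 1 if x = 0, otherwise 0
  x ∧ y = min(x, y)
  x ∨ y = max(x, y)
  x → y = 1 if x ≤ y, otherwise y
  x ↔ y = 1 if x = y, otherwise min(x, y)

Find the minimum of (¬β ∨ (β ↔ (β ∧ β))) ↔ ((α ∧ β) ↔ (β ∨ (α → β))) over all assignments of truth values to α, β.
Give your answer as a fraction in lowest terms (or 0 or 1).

Take α = 0, β = 0:
¬β = ¬0 = 1
β ∧ β = 0 ∧ 0 = 0
β ↔ (β ∧ β) = 0 ↔ 0 = 1
¬β ∨ (β ↔ (β ∧ β)) = 1 ∨ 1 = 1
α ∧ β = 0 ∧ 0 = 0
α → β = 0 → 0 = 1
β ∨ (α → β) = 0 ∨ 1 = 1
(α ∧ β) ↔ (β ∨ (α → β)) = 0 ↔ 1 = 0
(¬β ∨ (β ↔ (β ∧ β))) ↔ ((α ∧ β) ↔ (β ∨ (α → β))) = 1 ↔ 0 = 0
No assignment yields a value below 0, so this is the minimum.

0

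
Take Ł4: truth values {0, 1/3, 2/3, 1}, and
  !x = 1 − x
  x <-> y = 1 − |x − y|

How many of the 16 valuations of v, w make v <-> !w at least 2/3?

10

v = 0, w = 0 ↦ 0  <
v = 0, w = 1/3 ↦ 1/3  <
v = 0, w = 2/3 ↦ 2/3  ≥
v = 0, w = 1 ↦ 1  ≥
v = 1/3, w = 0 ↦ 1/3  <
v = 1/3, w = 1/3 ↦ 2/3  ≥
v = 1/3, w = 2/3 ↦ 1  ≥
v = 1/3, w = 1 ↦ 2/3  ≥
v = 2/3, w = 0 ↦ 2/3  ≥
v = 2/3, w = 1/3 ↦ 1  ≥
v = 2/3, w = 2/3 ↦ 2/3  ≥
v = 2/3, w = 1 ↦ 1/3  <
v = 1, w = 0 ↦ 1  ≥
v = 1, w = 1/3 ↦ 2/3  ≥
v = 1, w = 2/3 ↦ 1/3  <
v = 1, w = 1 ↦ 0  <
So 10 of the 16 assignments meet the threshold.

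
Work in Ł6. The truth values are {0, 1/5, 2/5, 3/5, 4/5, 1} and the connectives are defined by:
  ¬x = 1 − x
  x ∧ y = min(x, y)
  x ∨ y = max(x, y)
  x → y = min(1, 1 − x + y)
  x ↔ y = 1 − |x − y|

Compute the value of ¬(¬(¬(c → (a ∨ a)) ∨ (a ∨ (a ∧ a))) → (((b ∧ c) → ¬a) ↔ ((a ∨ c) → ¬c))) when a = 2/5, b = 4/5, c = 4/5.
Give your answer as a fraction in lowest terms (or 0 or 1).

0

a ∨ a = 2/5 ∨ 2/5 = 2/5
c → (a ∨ a) = 4/5 → 2/5 = 3/5
¬(c → (a ∨ a)) = ¬3/5 = 2/5
a ∧ a = 2/5 ∧ 2/5 = 2/5
a ∨ (a ∧ a) = 2/5 ∨ 2/5 = 2/5
¬(c → (a ∨ a)) ∨ (a ∨ (a ∧ a)) = 2/5 ∨ 2/5 = 2/5
¬(¬(c → (a ∨ a)) ∨ (a ∨ (a ∧ a))) = ¬2/5 = 3/5
b ∧ c = 4/5 ∧ 4/5 = 4/5
¬a = ¬2/5 = 3/5
(b ∧ c) → ¬a = 4/5 → 3/5 = 4/5
a ∨ c = 2/5 ∨ 4/5 = 4/5
¬c = ¬4/5 = 1/5
(a ∨ c) → ¬c = 4/5 → 1/5 = 2/5
((b ∧ c) → ¬a) ↔ ((a ∨ c) → ¬c) = 4/5 ↔ 2/5 = 3/5
¬(¬(c → (a ∨ a)) ∨ (a ∨ (a ∧ a))) → (((b ∧ c) → ¬a) ↔ ((a ∨ c) → ¬c)) = 3/5 → 3/5 = 1
¬(¬(¬(c → (a ∨ a)) ∨ (a ∨ (a ∧ a))) → (((b ∧ c) → ¬a) ↔ ((a ∨ c) → ¬c))) = ¬1 = 0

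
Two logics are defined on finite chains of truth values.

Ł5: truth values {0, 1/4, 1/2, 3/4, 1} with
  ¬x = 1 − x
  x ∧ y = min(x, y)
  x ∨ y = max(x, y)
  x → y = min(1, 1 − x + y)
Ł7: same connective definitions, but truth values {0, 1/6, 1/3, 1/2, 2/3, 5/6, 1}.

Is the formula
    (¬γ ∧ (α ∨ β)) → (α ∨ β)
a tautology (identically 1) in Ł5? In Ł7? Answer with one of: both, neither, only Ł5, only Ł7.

In Ł5: every assignment gives 1 — tautology.
In Ł7: every assignment gives 1 — tautology.

both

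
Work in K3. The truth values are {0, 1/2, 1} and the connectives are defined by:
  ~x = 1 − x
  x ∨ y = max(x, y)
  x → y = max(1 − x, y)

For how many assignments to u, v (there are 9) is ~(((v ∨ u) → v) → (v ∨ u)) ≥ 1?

u = 0, v = 0 ↦ 1  ≥
u = 0, v = 1/2 ↦ 1/2  <
u = 0, v = 1 ↦ 0  <
u = 1/2, v = 0 ↦ 1/2  <
u = 1/2, v = 1/2 ↦ 1/2  <
u = 1/2, v = 1 ↦ 0  <
u = 1, v = 0 ↦ 0  <
u = 1, v = 1/2 ↦ 0  <
u = 1, v = 1 ↦ 0  <
So 1 of the 9 assignments meets the threshold.

1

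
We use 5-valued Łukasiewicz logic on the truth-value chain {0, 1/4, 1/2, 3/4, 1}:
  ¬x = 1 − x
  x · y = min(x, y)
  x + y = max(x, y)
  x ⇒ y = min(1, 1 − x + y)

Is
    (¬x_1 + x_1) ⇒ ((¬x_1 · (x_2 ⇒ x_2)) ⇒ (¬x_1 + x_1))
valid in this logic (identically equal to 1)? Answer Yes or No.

Yes

At x_1 = 1, x_2 = 1/2, for instance:
¬x_1 = ¬1 = 0
¬x_1 + x_1 = 0 + 1 = 1
¬x_1 = ¬1 = 0
x_2 ⇒ x_2 = 1/2 ⇒ 1/2 = 1
¬x_1 · (x_2 ⇒ x_2) = 0 · 1 = 0
(¬x_1 · (x_2 ⇒ x_2)) ⇒ (¬x_1 + x_1) = 0 ⇒ 1 = 1
(¬x_1 + x_1) ⇒ ((¬x_1 · (x_2 ⇒ x_2)) ⇒ (¬x_1 + x_1)) = 1 ⇒ 1 = 1
and checking the remaining 24 assignments likewise gives ≥ 1 in every case.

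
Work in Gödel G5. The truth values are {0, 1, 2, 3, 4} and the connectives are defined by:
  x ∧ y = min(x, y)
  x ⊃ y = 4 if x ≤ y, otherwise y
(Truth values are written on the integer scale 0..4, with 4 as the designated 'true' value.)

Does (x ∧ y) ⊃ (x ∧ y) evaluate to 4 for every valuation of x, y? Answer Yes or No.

At x = 3, y = 3, for instance:
x ∧ y = 3 ∧ 3 = 3
(x ∧ y) ⊃ (x ∧ y) = 3 ⊃ 3 = 4
and checking the remaining 24 assignments likewise gives ≥ 4 in every case.

Yes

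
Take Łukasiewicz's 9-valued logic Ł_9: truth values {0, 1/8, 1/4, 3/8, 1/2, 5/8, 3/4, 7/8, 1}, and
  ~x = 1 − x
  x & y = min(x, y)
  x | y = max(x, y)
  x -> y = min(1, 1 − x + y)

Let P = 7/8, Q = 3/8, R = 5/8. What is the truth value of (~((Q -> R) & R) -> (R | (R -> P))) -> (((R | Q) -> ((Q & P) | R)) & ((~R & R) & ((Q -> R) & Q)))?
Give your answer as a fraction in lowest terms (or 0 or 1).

Q -> R = 3/8 -> 5/8 = 1
(Q -> R) & R = 1 & 5/8 = 5/8
~((Q -> R) & R) = ~5/8 = 3/8
R -> P = 5/8 -> 7/8 = 1
R | (R -> P) = 5/8 | 1 = 1
~((Q -> R) & R) -> (R | (R -> P)) = 3/8 -> 1 = 1
R | Q = 5/8 | 3/8 = 5/8
Q & P = 3/8 & 7/8 = 3/8
(Q & P) | R = 3/8 | 5/8 = 5/8
(R | Q) -> ((Q & P) | R) = 5/8 -> 5/8 = 1
~R = ~5/8 = 3/8
~R & R = 3/8 & 5/8 = 3/8
Q -> R = 3/8 -> 5/8 = 1
(Q -> R) & Q = 1 & 3/8 = 3/8
(~R & R) & ((Q -> R) & Q) = 3/8 & 3/8 = 3/8
((R | Q) -> ((Q & P) | R)) & ((~R & R) & ((Q -> R) & Q)) = 1 & 3/8 = 3/8
(~((Q -> R) & R) -> (R | (R -> P))) -> (((R | Q) -> ((Q & P) | R)) & ((~R & R) & ((Q -> R) & Q))) = 1 -> 3/8 = 3/8

3/8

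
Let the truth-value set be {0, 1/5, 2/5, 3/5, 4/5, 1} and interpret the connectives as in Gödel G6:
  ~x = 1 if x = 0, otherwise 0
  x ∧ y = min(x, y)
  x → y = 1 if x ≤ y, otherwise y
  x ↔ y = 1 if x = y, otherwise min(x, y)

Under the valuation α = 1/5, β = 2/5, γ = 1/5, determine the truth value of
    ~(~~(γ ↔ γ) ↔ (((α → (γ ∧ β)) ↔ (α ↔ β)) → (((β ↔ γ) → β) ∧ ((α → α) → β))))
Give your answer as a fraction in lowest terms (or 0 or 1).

0

γ ↔ γ = 1/5 ↔ 1/5 = 1
~(γ ↔ γ) = ~1 = 0
~~(γ ↔ γ) = ~0 = 1
γ ∧ β = 1/5 ∧ 2/5 = 1/5
α → (γ ∧ β) = 1/5 → 1/5 = 1
α ↔ β = 1/5 ↔ 2/5 = 1/5
(α → (γ ∧ β)) ↔ (α ↔ β) = 1 ↔ 1/5 = 1/5
β ↔ γ = 2/5 ↔ 1/5 = 1/5
(β ↔ γ) → β = 1/5 → 2/5 = 1
α → α = 1/5 → 1/5 = 1
(α → α) → β = 1 → 2/5 = 2/5
((β ↔ γ) → β) ∧ ((α → α) → β) = 1 ∧ 2/5 = 2/5
((α → (γ ∧ β)) ↔ (α ↔ β)) → (((β ↔ γ) → β) ∧ ((α → α) → β)) = 1/5 → 2/5 = 1
~~(γ ↔ γ) ↔ (((α → (γ ∧ β)) ↔ (α ↔ β)) → (((β ↔ γ) → β) ∧ ((α → α) → β))) = 1 ↔ 1 = 1
~(~~(γ ↔ γ) ↔ (((α → (γ ∧ β)) ↔ (α ↔ β)) → (((β ↔ γ) → β) ∧ ((α → α) → β)))) = ~1 = 0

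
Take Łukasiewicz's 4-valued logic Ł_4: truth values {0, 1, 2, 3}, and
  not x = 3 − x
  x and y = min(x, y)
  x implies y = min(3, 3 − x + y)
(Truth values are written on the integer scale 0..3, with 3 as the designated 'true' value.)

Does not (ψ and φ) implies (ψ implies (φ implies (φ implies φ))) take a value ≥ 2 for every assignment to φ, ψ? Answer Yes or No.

Yes

φ = 0, ψ = 0 ↦ 3
φ = 0, ψ = 1 ↦ 3
φ = 0, ψ = 2 ↦ 3
φ = 0, ψ = 3 ↦ 3
φ = 1, ψ = 0 ↦ 3
φ = 1, ψ = 1 ↦ 3
φ = 1, ψ = 2 ↦ 3
φ = 1, ψ = 3 ↦ 3
φ = 2, ψ = 0 ↦ 3
φ = 2, ψ = 1 ↦ 3
φ = 2, ψ = 2 ↦ 3
φ = 2, ψ = 3 ↦ 3
φ = 3, ψ = 0 ↦ 3
φ = 3, ψ = 1 ↦ 3
φ = 3, ψ = 2 ↦ 3
φ = 3, ψ = 3 ↦ 3
Every assignment gives a value ≥ 2.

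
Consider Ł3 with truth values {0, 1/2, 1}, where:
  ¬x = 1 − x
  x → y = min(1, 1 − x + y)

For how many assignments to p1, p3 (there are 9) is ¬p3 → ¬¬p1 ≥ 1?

6

p1 = 0, p3 = 0 ↦ 0  <
p1 = 0, p3 = 1/2 ↦ 1/2  <
p1 = 0, p3 = 1 ↦ 1  ≥
p1 = 1/2, p3 = 0 ↦ 1/2  <
p1 = 1/2, p3 = 1/2 ↦ 1  ≥
p1 = 1/2, p3 = 1 ↦ 1  ≥
p1 = 1, p3 = 0 ↦ 1  ≥
p1 = 1, p3 = 1/2 ↦ 1  ≥
p1 = 1, p3 = 1 ↦ 1  ≥
So 6 of the 9 assignments meet the threshold.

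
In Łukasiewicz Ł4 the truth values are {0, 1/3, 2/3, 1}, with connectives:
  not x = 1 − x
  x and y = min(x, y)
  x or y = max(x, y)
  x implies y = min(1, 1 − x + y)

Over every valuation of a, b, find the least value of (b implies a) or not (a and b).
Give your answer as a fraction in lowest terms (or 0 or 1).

2/3

Take a = 1/3, b = 2/3:
b implies a = 2/3 implies 1/3 = 2/3
a and b = 1/3 and 2/3 = 1/3
not (a and b) = not 1/3 = 2/3
(b implies a) or not (a and b) = 2/3 or 2/3 = 2/3
No assignment yields a value below 2/3, so this is the minimum.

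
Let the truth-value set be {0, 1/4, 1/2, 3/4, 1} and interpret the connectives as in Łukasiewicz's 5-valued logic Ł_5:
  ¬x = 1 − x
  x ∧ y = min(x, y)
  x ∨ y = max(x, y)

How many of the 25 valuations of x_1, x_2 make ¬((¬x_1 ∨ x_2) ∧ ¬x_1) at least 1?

value 1: 5 assignments (counts)
value 3/4: 5 assignments
value 1/2: 5 assignments
value 1/4: 5 assignments
value 0: 5 assignments
So 5 of the 25 assignments meet the threshold.

5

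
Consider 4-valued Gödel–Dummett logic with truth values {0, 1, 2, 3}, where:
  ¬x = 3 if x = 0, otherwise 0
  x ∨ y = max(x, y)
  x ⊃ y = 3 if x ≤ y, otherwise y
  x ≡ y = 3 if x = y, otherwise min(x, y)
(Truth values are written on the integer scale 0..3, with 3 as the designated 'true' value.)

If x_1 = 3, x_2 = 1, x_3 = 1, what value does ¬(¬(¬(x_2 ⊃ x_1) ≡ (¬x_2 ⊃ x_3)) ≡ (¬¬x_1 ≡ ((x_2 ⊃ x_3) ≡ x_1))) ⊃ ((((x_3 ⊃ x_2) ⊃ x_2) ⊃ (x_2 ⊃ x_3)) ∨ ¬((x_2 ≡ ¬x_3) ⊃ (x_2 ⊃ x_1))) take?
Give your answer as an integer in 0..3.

x_2 ⊃ x_1 = 1 ⊃ 3 = 3
¬(x_2 ⊃ x_1) = ¬3 = 0
¬x_2 = ¬1 = 0
¬x_2 ⊃ x_3 = 0 ⊃ 1 = 3
¬(x_2 ⊃ x_1) ≡ (¬x_2 ⊃ x_3) = 0 ≡ 3 = 0
¬(¬(x_2 ⊃ x_1) ≡ (¬x_2 ⊃ x_3)) = ¬0 = 3
¬x_1 = ¬3 = 0
¬¬x_1 = ¬0 = 3
x_2 ⊃ x_3 = 1 ⊃ 1 = 3
(x_2 ⊃ x_3) ≡ x_1 = 3 ≡ 3 = 3
¬¬x_1 ≡ ((x_2 ⊃ x_3) ≡ x_1) = 3 ≡ 3 = 3
¬(¬(x_2 ⊃ x_1) ≡ (¬x_2 ⊃ x_3)) ≡ (¬¬x_1 ≡ ((x_2 ⊃ x_3) ≡ x_1)) = 3 ≡ 3 = 3
¬(¬(¬(x_2 ⊃ x_1) ≡ (¬x_2 ⊃ x_3)) ≡ (¬¬x_1 ≡ ((x_2 ⊃ x_3) ≡ x_1))) = ¬3 = 0
x_3 ⊃ x_2 = 1 ⊃ 1 = 3
(x_3 ⊃ x_2) ⊃ x_2 = 3 ⊃ 1 = 1
x_2 ⊃ x_3 = 1 ⊃ 1 = 3
((x_3 ⊃ x_2) ⊃ x_2) ⊃ (x_2 ⊃ x_3) = 1 ⊃ 3 = 3
¬x_3 = ¬1 = 0
x_2 ≡ ¬x_3 = 1 ≡ 0 = 0
x_2 ⊃ x_1 = 1 ⊃ 3 = 3
(x_2 ≡ ¬x_3) ⊃ (x_2 ⊃ x_1) = 0 ⊃ 3 = 3
¬((x_2 ≡ ¬x_3) ⊃ (x_2 ⊃ x_1)) = ¬3 = 0
(((x_3 ⊃ x_2) ⊃ x_2) ⊃ (x_2 ⊃ x_3)) ∨ ¬((x_2 ≡ ¬x_3) ⊃ (x_2 ⊃ x_1)) = 3 ∨ 0 = 3
¬(¬(¬(x_2 ⊃ x_1) ≡ (¬x_2 ⊃ x_3)) ≡ (¬¬x_1 ≡ ((x_2 ⊃ x_3) ≡ x_1))) ⊃ ((((x_3 ⊃ x_2) ⊃ x_2) ⊃ (x_2 ⊃ x_3)) ∨ ¬((x_2 ≡ ¬x_3) ⊃ (x_2 ⊃ x_1))) = 0 ⊃ 3 = 3

3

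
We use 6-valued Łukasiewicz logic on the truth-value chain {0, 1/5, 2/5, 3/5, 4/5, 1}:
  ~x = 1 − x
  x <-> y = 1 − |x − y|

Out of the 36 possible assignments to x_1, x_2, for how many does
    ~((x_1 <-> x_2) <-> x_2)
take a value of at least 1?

2

value 1: 2 assignments (counts)
value 4/5: 3 assignments
value 3/5: 6 assignments
value 2/5: 7 assignments
value 1/5: 10 assignments
value 0: 8 assignments
So 2 of the 36 assignments meet the threshold.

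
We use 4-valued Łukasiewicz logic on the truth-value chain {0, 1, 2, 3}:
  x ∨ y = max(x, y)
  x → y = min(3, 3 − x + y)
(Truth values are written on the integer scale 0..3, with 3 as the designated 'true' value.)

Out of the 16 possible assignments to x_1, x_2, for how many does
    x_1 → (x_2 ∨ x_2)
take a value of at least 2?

x_1 = 0, x_2 = 0 ↦ 3  ≥
x_1 = 0, x_2 = 1 ↦ 3  ≥
x_1 = 0, x_2 = 2 ↦ 3  ≥
x_1 = 0, x_2 = 3 ↦ 3  ≥
x_1 = 1, x_2 = 0 ↦ 2  ≥
x_1 = 1, x_2 = 1 ↦ 3  ≥
x_1 = 1, x_2 = 2 ↦ 3  ≥
x_1 = 1, x_2 = 3 ↦ 3  ≥
x_1 = 2, x_2 = 0 ↦ 1  <
x_1 = 2, x_2 = 1 ↦ 2  ≥
x_1 = 2, x_2 = 2 ↦ 3  ≥
x_1 = 2, x_2 = 3 ↦ 3  ≥
x_1 = 3, x_2 = 0 ↦ 0  <
x_1 = 3, x_2 = 1 ↦ 1  <
x_1 = 3, x_2 = 2 ↦ 2  ≥
x_1 = 3, x_2 = 3 ↦ 3  ≥
So 13 of the 16 assignments meet the threshold.

13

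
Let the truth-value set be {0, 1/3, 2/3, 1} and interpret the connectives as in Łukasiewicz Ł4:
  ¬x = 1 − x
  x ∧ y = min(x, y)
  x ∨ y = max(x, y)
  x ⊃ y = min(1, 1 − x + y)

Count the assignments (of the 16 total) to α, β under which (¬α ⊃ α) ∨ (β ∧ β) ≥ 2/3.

14

α = 0, β = 0 ↦ 0  <
α = 0, β = 1/3 ↦ 1/3  <
α = 0, β = 2/3 ↦ 2/3  ≥
α = 0, β = 1 ↦ 1  ≥
α = 1/3, β = 0 ↦ 2/3  ≥
α = 1/3, β = 1/3 ↦ 2/3  ≥
α = 1/3, β = 2/3 ↦ 2/3  ≥
α = 1/3, β = 1 ↦ 1  ≥
α = 2/3, β = 0 ↦ 1  ≥
α = 2/3, β = 1/3 ↦ 1  ≥
α = 2/3, β = 2/3 ↦ 1  ≥
α = 2/3, β = 1 ↦ 1  ≥
α = 1, β = 0 ↦ 1  ≥
α = 1, β = 1/3 ↦ 1  ≥
α = 1, β = 2/3 ↦ 1  ≥
α = 1, β = 1 ↦ 1  ≥
So 14 of the 16 assignments meet the threshold.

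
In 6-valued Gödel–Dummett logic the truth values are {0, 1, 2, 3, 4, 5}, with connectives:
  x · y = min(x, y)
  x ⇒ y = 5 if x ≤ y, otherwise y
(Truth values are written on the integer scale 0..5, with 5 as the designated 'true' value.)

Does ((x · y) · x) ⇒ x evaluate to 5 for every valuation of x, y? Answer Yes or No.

Yes

At x = 3, y = 3, for instance:
x · y = 3 · 3 = 3
(x · y) · x = 3 · 3 = 3
((x · y) · x) ⇒ x = 3 ⇒ 3 = 5
and checking the remaining 35 assignments likewise gives ≥ 5 in every case.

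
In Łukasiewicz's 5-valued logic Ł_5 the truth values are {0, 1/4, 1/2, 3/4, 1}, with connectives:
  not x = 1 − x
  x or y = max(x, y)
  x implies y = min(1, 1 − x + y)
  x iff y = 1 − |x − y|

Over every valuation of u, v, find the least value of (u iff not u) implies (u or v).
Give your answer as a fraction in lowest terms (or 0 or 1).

Take u = 1/2, v = 0:
not u = not 1/2 = 1/2
u iff not u = 1/2 iff 1/2 = 1
u or v = 1/2 or 0 = 1/2
(u iff not u) implies (u or v) = 1 implies 1/2 = 1/2
No assignment yields a value below 1/2, so this is the minimum.

1/2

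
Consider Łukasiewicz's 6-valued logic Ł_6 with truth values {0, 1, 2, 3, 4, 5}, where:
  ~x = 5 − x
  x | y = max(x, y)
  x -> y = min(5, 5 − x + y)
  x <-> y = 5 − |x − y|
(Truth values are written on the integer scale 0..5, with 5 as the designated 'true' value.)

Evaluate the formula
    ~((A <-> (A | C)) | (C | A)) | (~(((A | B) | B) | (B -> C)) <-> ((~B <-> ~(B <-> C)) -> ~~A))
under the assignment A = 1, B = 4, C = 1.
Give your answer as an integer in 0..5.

3

A | C = 1 | 1 = 1
A <-> (A | C) = 1 <-> 1 = 5
C | A = 1 | 1 = 1
(A <-> (A | C)) | (C | A) = 5 | 1 = 5
~((A <-> (A | C)) | (C | A)) = ~5 = 0
A | B = 1 | 4 = 4
(A | B) | B = 4 | 4 = 4
B -> C = 4 -> 1 = 2
((A | B) | B) | (B -> C) = 4 | 2 = 4
~(((A | B) | B) | (B -> C)) = ~4 = 1
~B = ~4 = 1
B <-> C = 4 <-> 1 = 2
~(B <-> C) = ~2 = 3
~B <-> ~(B <-> C) = 1 <-> 3 = 3
~A = ~1 = 4
~~A = ~4 = 1
(~B <-> ~(B <-> C)) -> ~~A = 3 -> 1 = 3
~(((A | B) | B) | (B -> C)) <-> ((~B <-> ~(B <-> C)) -> ~~A) = 1 <-> 3 = 3
~((A <-> (A | C)) | (C | A)) | (~(((A | B) | B) | (B -> C)) <-> ((~B <-> ~(B <-> C)) -> ~~A)) = 0 | 3 = 3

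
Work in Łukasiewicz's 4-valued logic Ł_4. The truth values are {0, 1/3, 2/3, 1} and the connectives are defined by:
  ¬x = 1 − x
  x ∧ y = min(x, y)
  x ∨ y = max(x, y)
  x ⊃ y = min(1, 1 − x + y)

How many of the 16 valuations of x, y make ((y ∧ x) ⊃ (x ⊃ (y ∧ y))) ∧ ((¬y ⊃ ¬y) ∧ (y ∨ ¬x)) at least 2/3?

x = 0, y = 0 ↦ 1  ≥
x = 0, y = 1/3 ↦ 1  ≥
x = 0, y = 2/3 ↦ 1  ≥
x = 0, y = 1 ↦ 1  ≥
x = 1/3, y = 0 ↦ 2/3  ≥
x = 1/3, y = 1/3 ↦ 2/3  ≥
x = 1/3, y = 2/3 ↦ 2/3  ≥
x = 1/3, y = 1 ↦ 1  ≥
x = 2/3, y = 0 ↦ 1/3  <
x = 2/3, y = 1/3 ↦ 1/3  <
x = 2/3, y = 2/3 ↦ 2/3  ≥
x = 2/3, y = 1 ↦ 1  ≥
x = 1, y = 0 ↦ 0  <
x = 1, y = 1/3 ↦ 1/3  <
x = 1, y = 2/3 ↦ 2/3  ≥
x = 1, y = 1 ↦ 1  ≥
So 12 of the 16 assignments meet the threshold.

12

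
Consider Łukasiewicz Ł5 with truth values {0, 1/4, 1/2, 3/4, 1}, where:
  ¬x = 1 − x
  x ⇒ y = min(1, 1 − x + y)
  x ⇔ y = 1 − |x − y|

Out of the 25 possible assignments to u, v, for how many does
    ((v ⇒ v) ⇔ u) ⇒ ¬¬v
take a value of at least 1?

value 1: 15 assignments (counts)
value 3/4: 4 assignments
value 1/2: 3 assignments
value 1/4: 2 assignments
value 0: 1 assignment
So 15 of the 25 assignments meet the threshold.

15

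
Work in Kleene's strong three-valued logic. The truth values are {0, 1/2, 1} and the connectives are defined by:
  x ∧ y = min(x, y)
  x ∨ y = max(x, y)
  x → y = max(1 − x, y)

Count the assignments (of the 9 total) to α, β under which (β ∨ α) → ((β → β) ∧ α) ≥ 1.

α = 0, β = 0 ↦ 1  ≥
α = 0, β = 1/2 ↦ 1/2  <
α = 0, β = 1 ↦ 0  <
α = 1/2, β = 0 ↦ 1/2  <
α = 1/2, β = 1/2 ↦ 1/2  <
α = 1/2, β = 1 ↦ 1/2  <
α = 1, β = 0 ↦ 1  ≥
α = 1, β = 1/2 ↦ 1/2  <
α = 1, β = 1 ↦ 1  ≥
So 3 of the 9 assignments meet the threshold.

3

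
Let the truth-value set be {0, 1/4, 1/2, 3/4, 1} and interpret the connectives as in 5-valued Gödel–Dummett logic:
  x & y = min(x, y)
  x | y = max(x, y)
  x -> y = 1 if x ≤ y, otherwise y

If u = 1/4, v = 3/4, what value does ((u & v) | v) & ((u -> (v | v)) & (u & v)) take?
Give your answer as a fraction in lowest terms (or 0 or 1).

1/4

u & v = 1/4 & 3/4 = 1/4
(u & v) | v = 1/4 | 3/4 = 3/4
v | v = 3/4 | 3/4 = 3/4
u -> (v | v) = 1/4 -> 3/4 = 1
u & v = 1/4 & 3/4 = 1/4
(u -> (v | v)) & (u & v) = 1 & 1/4 = 1/4
((u & v) | v) & ((u -> (v | v)) & (u & v)) = 3/4 & 1/4 = 1/4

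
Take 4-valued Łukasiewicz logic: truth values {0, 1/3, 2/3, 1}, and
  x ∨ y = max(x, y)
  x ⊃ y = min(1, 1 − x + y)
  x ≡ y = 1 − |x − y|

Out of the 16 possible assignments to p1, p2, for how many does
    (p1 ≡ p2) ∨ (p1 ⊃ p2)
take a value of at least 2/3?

13

p1 = 0, p2 = 0 ↦ 1  ≥
p1 = 0, p2 = 1/3 ↦ 1  ≥
p1 = 0, p2 = 2/3 ↦ 1  ≥
p1 = 0, p2 = 1 ↦ 1  ≥
p1 = 1/3, p2 = 0 ↦ 2/3  ≥
p1 = 1/3, p2 = 1/3 ↦ 1  ≥
p1 = 1/3, p2 = 2/3 ↦ 1  ≥
p1 = 1/3, p2 = 1 ↦ 1  ≥
p1 = 2/3, p2 = 0 ↦ 1/3  <
p1 = 2/3, p2 = 1/3 ↦ 2/3  ≥
p1 = 2/3, p2 = 2/3 ↦ 1  ≥
p1 = 2/3, p2 = 1 ↦ 1  ≥
p1 = 1, p2 = 0 ↦ 0  <
p1 = 1, p2 = 1/3 ↦ 1/3  <
p1 = 1, p2 = 2/3 ↦ 2/3  ≥
p1 = 1, p2 = 1 ↦ 1  ≥
So 13 of the 16 assignments meet the threshold.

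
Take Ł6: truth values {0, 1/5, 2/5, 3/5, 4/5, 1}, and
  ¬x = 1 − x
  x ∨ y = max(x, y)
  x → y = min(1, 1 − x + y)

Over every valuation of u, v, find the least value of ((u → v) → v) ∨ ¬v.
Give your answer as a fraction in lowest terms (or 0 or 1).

Take u = 0, v = 2/5:
u → v = 0 → 2/5 = 1
(u → v) → v = 1 → 2/5 = 2/5
¬v = ¬2/5 = 3/5
((u → v) → v) ∨ ¬v = 2/5 ∨ 3/5 = 3/5
No assignment yields a value below 3/5, so this is the minimum.

3/5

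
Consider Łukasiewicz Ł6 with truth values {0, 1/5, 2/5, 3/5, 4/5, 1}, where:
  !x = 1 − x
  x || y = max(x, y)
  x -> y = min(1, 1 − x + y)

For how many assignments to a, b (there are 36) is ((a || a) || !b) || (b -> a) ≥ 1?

value 1: 21 assignments (counts)
value 4/5: 5 assignments
value 3/5: 4 assignments
value 2/5: 3 assignments
value 1/5: 2 assignments
value 0: 1 assignment
So 21 of the 36 assignments meet the threshold.

21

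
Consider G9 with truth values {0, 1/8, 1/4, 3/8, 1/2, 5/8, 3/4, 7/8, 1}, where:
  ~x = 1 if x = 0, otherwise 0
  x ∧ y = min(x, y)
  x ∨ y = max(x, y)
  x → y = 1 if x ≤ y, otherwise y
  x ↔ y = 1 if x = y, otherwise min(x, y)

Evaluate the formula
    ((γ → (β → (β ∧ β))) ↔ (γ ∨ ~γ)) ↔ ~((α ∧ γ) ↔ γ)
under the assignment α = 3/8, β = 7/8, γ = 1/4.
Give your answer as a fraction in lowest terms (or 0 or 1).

β ∧ β = 7/8 ∧ 7/8 = 7/8
β → (β ∧ β) = 7/8 → 7/8 = 1
γ → (β → (β ∧ β)) = 1/4 → 1 = 1
~γ = ~1/4 = 0
γ ∨ ~γ = 1/4 ∨ 0 = 1/4
(γ → (β → (β ∧ β))) ↔ (γ ∨ ~γ) = 1 ↔ 1/4 = 1/4
α ∧ γ = 3/8 ∧ 1/4 = 1/4
(α ∧ γ) ↔ γ = 1/4 ↔ 1/4 = 1
~((α ∧ γ) ↔ γ) = ~1 = 0
((γ → (β → (β ∧ β))) ↔ (γ ∨ ~γ)) ↔ ~((α ∧ γ) ↔ γ) = 1/4 ↔ 0 = 0

0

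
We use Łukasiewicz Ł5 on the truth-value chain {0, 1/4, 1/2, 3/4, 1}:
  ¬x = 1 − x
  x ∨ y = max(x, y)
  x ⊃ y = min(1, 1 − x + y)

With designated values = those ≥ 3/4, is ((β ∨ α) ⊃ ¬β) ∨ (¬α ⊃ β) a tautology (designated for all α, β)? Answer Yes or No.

Yes

At α = 1/2, β = 1, for instance:
β ∨ α = 1 ∨ 1/2 = 1
¬β = ¬1 = 0
(β ∨ α) ⊃ ¬β = 1 ⊃ 0 = 0
¬α = ¬1/2 = 1/2
¬α ⊃ β = 1/2 ⊃ 1 = 1
((β ∨ α) ⊃ ¬β) ∨ (¬α ⊃ β) = 0 ∨ 1 = 1
and checking the remaining 24 assignments likewise gives ≥ 3/4 in every case.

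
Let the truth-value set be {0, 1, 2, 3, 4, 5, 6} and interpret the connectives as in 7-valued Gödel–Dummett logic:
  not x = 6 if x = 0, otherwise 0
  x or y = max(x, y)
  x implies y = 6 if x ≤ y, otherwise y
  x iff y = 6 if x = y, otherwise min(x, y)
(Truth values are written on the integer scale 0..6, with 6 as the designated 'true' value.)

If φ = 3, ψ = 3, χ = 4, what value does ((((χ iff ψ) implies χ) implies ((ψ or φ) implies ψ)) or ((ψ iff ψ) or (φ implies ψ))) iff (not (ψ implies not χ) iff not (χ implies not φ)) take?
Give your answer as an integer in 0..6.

6

χ iff ψ = 4 iff 3 = 3
(χ iff ψ) implies χ = 3 implies 4 = 6
ψ or φ = 3 or 3 = 3
(ψ or φ) implies ψ = 3 implies 3 = 6
((χ iff ψ) implies χ) implies ((ψ or φ) implies ψ) = 6 implies 6 = 6
ψ iff ψ = 3 iff 3 = 6
φ implies ψ = 3 implies 3 = 6
(ψ iff ψ) or (φ implies ψ) = 6 or 6 = 6
(((χ iff ψ) implies χ) implies ((ψ or φ) implies ψ)) or ((ψ iff ψ) or (φ implies ψ)) = 6 or 6 = 6
not χ = not 4 = 0
ψ implies not χ = 3 implies 0 = 0
not (ψ implies not χ) = not 0 = 6
not φ = not 3 = 0
χ implies not φ = 4 implies 0 = 0
not (χ implies not φ) = not 0 = 6
not (ψ implies not χ) iff not (χ implies not φ) = 6 iff 6 = 6
((((χ iff ψ) implies χ) implies ((ψ or φ) implies ψ)) or ((ψ iff ψ) or (φ implies ψ))) iff (not (ψ implies not χ) iff not (χ implies not φ)) = 6 iff 6 = 6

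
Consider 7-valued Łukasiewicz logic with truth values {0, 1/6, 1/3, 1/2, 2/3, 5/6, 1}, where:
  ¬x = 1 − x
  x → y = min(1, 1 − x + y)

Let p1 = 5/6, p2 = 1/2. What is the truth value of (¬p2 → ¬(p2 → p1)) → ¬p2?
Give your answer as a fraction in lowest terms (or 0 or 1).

1

¬p2 = ¬1/2 = 1/2
p2 → p1 = 1/2 → 5/6 = 1
¬(p2 → p1) = ¬1 = 0
¬p2 → ¬(p2 → p1) = 1/2 → 0 = 1/2
¬p2 = ¬1/2 = 1/2
(¬p2 → ¬(p2 → p1)) → ¬p2 = 1/2 → 1/2 = 1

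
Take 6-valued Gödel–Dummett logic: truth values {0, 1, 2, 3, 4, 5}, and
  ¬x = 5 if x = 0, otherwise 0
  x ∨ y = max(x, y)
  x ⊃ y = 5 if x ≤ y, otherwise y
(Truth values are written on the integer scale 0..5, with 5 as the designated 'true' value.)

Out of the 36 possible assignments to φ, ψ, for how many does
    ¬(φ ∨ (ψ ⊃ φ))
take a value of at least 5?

value 5: 5 assignments (counts)
value 0: 31 assignments
So 5 of the 36 assignments meet the threshold.

5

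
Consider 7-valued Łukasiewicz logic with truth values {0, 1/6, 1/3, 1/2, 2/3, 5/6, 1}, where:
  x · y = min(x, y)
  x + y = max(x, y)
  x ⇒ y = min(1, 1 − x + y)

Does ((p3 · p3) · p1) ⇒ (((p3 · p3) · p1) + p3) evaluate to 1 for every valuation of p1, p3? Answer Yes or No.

At p1 = 1/3, p3 = 1, for instance:
p3 · p3 = 1 · 1 = 1
(p3 · p3) · p1 = 1 · 1/3 = 1/3
((p3 · p3) · p1) + p3 = 1/3 + 1 = 1
((p3 · p3) · p1) ⇒ (((p3 · p3) · p1) + p3) = 1/3 ⇒ 1 = 1
and checking the remaining 48 assignments likewise gives ≥ 1 in every case.

Yes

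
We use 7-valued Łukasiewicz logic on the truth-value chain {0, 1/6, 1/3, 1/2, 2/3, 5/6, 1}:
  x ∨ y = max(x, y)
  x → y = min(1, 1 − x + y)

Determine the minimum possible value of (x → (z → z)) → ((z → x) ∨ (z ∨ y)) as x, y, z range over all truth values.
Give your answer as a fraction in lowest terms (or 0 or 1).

Take x = 0, y = 0, z = 1/2:
z → z = 1/2 → 1/2 = 1
x → (z → z) = 0 → 1 = 1
z → x = 1/2 → 0 = 1/2
z ∨ y = 1/2 ∨ 0 = 1/2
(z → x) ∨ (z ∨ y) = 1/2 ∨ 1/2 = 1/2
(x → (z → z)) → ((z → x) ∨ (z ∨ y)) = 1 → 1/2 = 1/2
No assignment yields a value below 1/2, so this is the minimum.

1/2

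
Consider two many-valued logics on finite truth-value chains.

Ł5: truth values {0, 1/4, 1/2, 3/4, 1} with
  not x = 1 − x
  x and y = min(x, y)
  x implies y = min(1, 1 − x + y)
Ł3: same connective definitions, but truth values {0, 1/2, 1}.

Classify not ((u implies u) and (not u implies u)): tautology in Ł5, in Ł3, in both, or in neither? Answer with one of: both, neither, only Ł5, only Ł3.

neither

In Ł5: at u = 1/4 the value is 1/2 — not a tautology.
In Ł3: at u = 1/2 the value is 0 — not a tautology.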